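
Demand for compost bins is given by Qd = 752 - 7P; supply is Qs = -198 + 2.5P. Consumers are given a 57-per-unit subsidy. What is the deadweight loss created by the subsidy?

Pre-subsidy: 752 - 7P = -198 + 2.5P gives P* = 100, Q* = 52.
With the rebate, buyers effectively pay Pb = Ps − 57, where Ps is the price sellers receive.
Demand in terms of Ps becomes Qd = 752 − 7(Ps − 57) = 1151 - 7Ps. Setting this equal to supply: 1151 - 7Ps = -198 + 2.5Ps, so Ps = 142.
Buyers pay Pb = 142 − 57 = 85; Q' = -198 + 2.5·142 = 157.
The subsidy expands output by 157 − 52 = 105 past the efficient level; on those units the gap between marginal cost and willingness to pay runs from 0 up to 57.
DWL = ½ × 57 × 105 = 2992.5.

Deadweight loss = 2992.5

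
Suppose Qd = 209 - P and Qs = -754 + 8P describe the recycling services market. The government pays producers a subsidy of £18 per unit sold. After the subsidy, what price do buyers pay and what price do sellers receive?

Pre-subsidy: 209 - P = -754 + 8P gives P* = 107, Q* = 102.
With the subsidy, sellers receive Ps = Pb + 18 for each unit, where Pb is the price buyers pay.
Supply in terms of Pb becomes Qs = -754 + 8(Pb + 18) = -610 + 8Pb. Setting this equal to demand: 209 - Pb = -610 + 8Pb, so Pb = 91.
Sellers receive Ps = 91 + 18 = 109; Q' = 209 − 1·91 = 118.

Buyers pay £91; sellers receive £109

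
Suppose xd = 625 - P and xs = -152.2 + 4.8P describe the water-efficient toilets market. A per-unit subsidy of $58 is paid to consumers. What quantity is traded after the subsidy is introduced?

x' = 539

Pre-subsidy: 625 - P = -152.2 + 4.8P gives P* = 134, x* = 491.
With the rebate, buyers effectively pay Pb = Ps − 58, where Ps is the price sellers receive.
Demand in terms of Ps becomes xd = 625 − 1(Ps − 58) = 683 - Ps. Setting this equal to supply: 683 - Ps = -152.2 + 4.8Ps, so Ps = 144.
Buyers pay Pb = 144 − 58 = 86; x' = -152.2 + 4.8·144 = 539.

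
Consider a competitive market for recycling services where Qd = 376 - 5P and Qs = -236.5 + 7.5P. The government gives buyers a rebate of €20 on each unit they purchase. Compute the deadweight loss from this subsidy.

Deadweight loss = €600

Pre-subsidy: 376 - 5P = -236.5 + 7.5P gives P* = 49, Q* = 131.
With the rebate, buyers effectively pay Pb = Ps − 20, where Ps is the price sellers receive.
Demand in terms of Ps becomes Qd = 376 − 5(Ps − 20) = 476 - 5Ps. Setting this equal to supply: 476 - 5Ps = -236.5 + 7.5Ps, so Ps = 57.
Buyers pay Pb = 57 − 20 = 37; Q' = -236.5 + 7.5·57 = 191.
The subsidy expands output by 191 − 131 = 60 past the efficient level; on those units the gap between marginal cost and willingness to pay runs from 0 up to 20.
DWL = ½ × 20 × 60 = 600.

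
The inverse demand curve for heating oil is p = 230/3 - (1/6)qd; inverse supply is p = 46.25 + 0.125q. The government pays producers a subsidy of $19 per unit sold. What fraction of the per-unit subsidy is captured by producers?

Producer share = 3/7

Pre-subsidy: 230/3 - (1/6)q = 46.25 + 0.125q gives q* = 730/7 and p* = 415/7.
With the subsidy, sellers receive ps = pb + 19 for each unit, where pb is the price buyers pay.
On the curves, pb = 230/3 - (1/6)q and ps = 46.25 + 0.125q; the wedge ps − pb = 19 gives 46.25 + 0.125q − (230/3 - (1/6)q) = 19, so q' = 1186/7.
Then pb = 230/3 − (1/6)·(1186/7) = 339/7 and ps = 46.25 + 0.125·(1186/7) = 472/7.
Buyers' price falls by p* − pb = 415/7 − 339/7 = 76/7; sellers' price rises by ps − p* = 472/7 − 415/7 = 57/7.
So producers capture (57/7)/19 = 3/7 of each unit of subsidy.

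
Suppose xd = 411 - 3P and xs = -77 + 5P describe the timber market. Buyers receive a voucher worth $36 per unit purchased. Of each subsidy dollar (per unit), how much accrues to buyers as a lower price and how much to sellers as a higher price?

Pre-subsidy: 411 - 3P = -77 + 5P gives P* = 61, x* = 228.
With the rebate, buyers effectively pay Pb = Ps − 36, where Ps is the price sellers receive.
Demand in terms of Ps becomes xd = 411 − 3(Ps − 36) = 519 - 3Ps. Setting this equal to supply: 519 - 3Ps = -77 + 5Ps, so Ps = 74.5.
Buyers pay Pb = 74.5 − 36 = 38.5; x' = -77 + 5·74.5 = 295.5.
Buyers' price falls by P* − Pb = 61 − 38.5 = 22.5; sellers' price rises by Ps − P* = 74.5 − 61 = 13.5.

Buyers gain $22.5 per unit; sellers gain $13.5 per unit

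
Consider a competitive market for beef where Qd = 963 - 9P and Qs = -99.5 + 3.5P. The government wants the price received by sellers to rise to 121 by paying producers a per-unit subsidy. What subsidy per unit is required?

Required subsidy s = 50 per unit

At a seller price of 121, quantity supplied is -99.5 + 3.5·121 = 324.
Buyers absorb 324 only when they pay Pb with 963 − 9·Pb = 324, i.e. Pb = 71.
s = Ps − Pb = 121 − 71 = 50.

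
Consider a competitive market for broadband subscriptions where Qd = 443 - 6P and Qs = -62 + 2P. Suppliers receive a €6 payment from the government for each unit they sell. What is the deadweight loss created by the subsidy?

Pre-subsidy: 443 - 6P = -62 + 2P gives P* = 63.125, Q* = 64.25.
With the subsidy, sellers receive Ps = Pb + 6 for each unit, where Pb is the price buyers pay.
Supply in terms of Pb becomes Qs = -62 + 2(Pb + 6) = -50 + 2Pb. Setting this equal to demand: 443 - 6Pb = -50 + 2Pb, so Pb = 61.625.
Sellers receive Ps = 61.625 + 6 = 67.625; Q' = 443 − 6·61.625 = 73.25.
The subsidy expands output by 73.25 − 64.25 = 9 past the efficient level; on those units the gap between marginal cost and willingness to pay runs from 0 up to 6.
DWL = ½ × 6 × 9 = 27.

Deadweight loss = €27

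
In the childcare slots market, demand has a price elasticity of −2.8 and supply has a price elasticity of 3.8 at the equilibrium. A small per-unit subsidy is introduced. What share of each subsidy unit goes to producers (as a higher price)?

Producer share = 14/33

For a small subsidy around the equilibrium, the benefit split depends on the relative slopes, which at a point are proportional to the elasticities.
Buyer share = εs/(εs + |εd|) = 3.8/(3.8 + 2.8) = 19/33; seller share = |εd|/(εs + |εd|) = 14/33.
So producers capture 14/33 of the subsidy.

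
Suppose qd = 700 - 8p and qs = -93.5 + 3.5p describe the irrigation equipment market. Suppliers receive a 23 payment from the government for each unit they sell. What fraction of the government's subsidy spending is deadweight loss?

DWL / government spending = 7/51

Pre-subsidy: 700 - 8p = -93.5 + 3.5p gives p* = 69, q* = 148.
With the subsidy, sellers receive ps = pb + 23 for each unit, where pb is the price buyers pay.
Supply in terms of pb becomes qs = -93.5 + 3.5(pb + 23) = -13 + 3.5pb. Setting this equal to demand: 700 - 8pb = -13 + 3.5pb, so pb = 62.
Sellers receive ps = 62 + 23 = 85; q' = 700 − 8·62 = 204.
ΔCS = ½(148 + 204)(69 − 62) = 1232; ΔPS = ½(148 + 204)(85 − 69) = 2816.
Government spending = 23 × 204 = 4692.
DWL = ½ × 23 × (204 − 148) = 644; fraction = 644 / 4692 = 7/51.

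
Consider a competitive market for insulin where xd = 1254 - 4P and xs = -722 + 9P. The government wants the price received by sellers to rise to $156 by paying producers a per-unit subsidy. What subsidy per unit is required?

At a seller price of 156, quantity supplied is -722 + 9·156 = 682.
Buyers absorb 682 only when they pay Pb with 1254 − 4·Pb = 682, i.e. Pb = 143.
s = Ps − Pb = 156 − 143 = 13.

Required subsidy s = $13 per unit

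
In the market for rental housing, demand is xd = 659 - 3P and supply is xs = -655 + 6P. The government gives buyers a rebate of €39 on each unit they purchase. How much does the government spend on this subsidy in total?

Government cost = €11661

Pre-subsidy: 659 - 3P = -655 + 6P gives P* = 146, x* = 221.
With the rebate, buyers effectively pay Pb = Ps − 39, where Ps is the price sellers receive.
Demand in terms of Ps becomes xd = 659 − 3(Ps − 39) = 776 - 3Ps. Setting this equal to supply: 776 - 3Ps = -655 + 6Ps, so Ps = 159.
Buyers pay Pb = 159 − 39 = 120; x' = -655 + 6·159 = 299.
Government outlay = subsidy × quantity = 39 × 299 = 11661.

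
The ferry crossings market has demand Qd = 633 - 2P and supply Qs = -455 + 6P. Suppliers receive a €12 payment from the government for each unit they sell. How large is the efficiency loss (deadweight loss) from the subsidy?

Pre-subsidy: 633 - 2P = -455 + 6P gives P* = 136, Q* = 361.
With the subsidy, sellers receive Ps = Pb + 12 for each unit, where Pb is the price buyers pay.
Supply in terms of Pb becomes Qs = -455 + 6(Pb + 12) = -383 + 6Pb. Setting this equal to demand: 633 - 2Pb = -383 + 6Pb, so Pb = 127.
Sellers receive Ps = 127 + 12 = 139; Q' = 633 − 2·127 = 379.
The subsidy expands output by 379 − 361 = 18 past the efficient level; on those units the gap between marginal cost and willingness to pay runs from 0 up to 12.
DWL = ½ × 12 × 18 = 108.

Deadweight loss = €108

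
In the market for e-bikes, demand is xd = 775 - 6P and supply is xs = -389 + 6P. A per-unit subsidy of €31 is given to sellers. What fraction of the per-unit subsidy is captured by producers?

Pre-subsidy: 775 - 6P = -389 + 6P gives P* = 97, x* = 193.
With the subsidy, sellers receive Ps = Pb + 31 for each unit, where Pb is the price buyers pay.
Supply in terms of Pb becomes xs = -389 + 6(Pb + 31) = -203 + 6Pb. Setting this equal to demand: 775 - 6Pb = -203 + 6Pb, so Pb = 81.5.
Sellers receive Ps = 81.5 + 31 = 112.5; x' = 775 − 6·81.5 = 286.
Buyers' price falls by P* − Pb = 97 − 81.5 = 15.5; sellers' price rises by Ps − P* = 112.5 − 97 = 15.5.
So producers capture 15.5/31 = 0.5 of each unit of subsidy.

Producer share = 0.5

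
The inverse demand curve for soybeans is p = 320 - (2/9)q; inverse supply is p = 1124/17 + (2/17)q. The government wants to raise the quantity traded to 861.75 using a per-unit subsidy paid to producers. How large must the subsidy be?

At q = 861.75, from the demand curve buyers pay pb = 320 − (2/9)·861.75 = 128.5; from the supply curve sellers need ps = 1124/17 + (2/17)·861.75 = 167.5.
The subsidy must fill the gap: s = ps − pb = 167.5 − 128.5 = 39.

Required subsidy s = 39 per unit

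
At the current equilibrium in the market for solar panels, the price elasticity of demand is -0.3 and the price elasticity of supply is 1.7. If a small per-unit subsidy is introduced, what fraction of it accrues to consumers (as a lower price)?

For a small subsidy around the equilibrium, the benefit split depends on the relative slopes, which at a point are proportional to the elasticities.
Buyer share = εs/(εs + |εd|) = 1.7/(1.7 + 0.3) = 0.85; seller share = |εd|/(εs + |εd|) = 0.15.

Consumer share = 0.85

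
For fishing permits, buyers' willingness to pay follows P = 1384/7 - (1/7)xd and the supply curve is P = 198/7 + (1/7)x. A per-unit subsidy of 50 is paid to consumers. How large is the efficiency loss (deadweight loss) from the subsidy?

Pre-subsidy: 1384/7 - (1/7)x = 198/7 + (1/7)x gives x* = 593 and P* = 113.
With the rebate, buyers effectively pay Pb = Ps − 50, where Ps is the price sellers receive.
On the curves, Pb = 1384/7 - (1/7)x and Ps = 198/7 + (1/7)x; the wedge Ps − Pb = 50 gives 198/7 + (1/7)x − (1384/7 - (1/7)x) = 50, so x' = 768.
Then Pb = 1384/7 − (1/7)·768 = 88 and Ps = 198/7 + (1/7)·768 = 138.
The subsidy expands output by 768 − 593 = 175 past the efficient level; on those units the gap between marginal cost and willingness to pay runs from 0 up to 50.
DWL = ½ × 50 × 175 = 4375.

Deadweight loss = 4375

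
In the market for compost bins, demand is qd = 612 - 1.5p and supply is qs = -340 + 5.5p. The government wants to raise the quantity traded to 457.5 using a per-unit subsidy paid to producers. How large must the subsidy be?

At q = 457.5, invert demand for the buyer price: pb = (612 − 457.5)/1.5 = 103; invert supply for the seller price: ps = (457.5 − (-340))/5.5 = 145.
The subsidy must fill the gap: s = ps − pb = 145 − 103 = 42.

Required subsidy s = 42 per unit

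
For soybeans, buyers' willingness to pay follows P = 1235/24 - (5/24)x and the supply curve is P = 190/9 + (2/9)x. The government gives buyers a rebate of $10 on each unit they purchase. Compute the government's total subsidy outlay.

Government cost = 29050/31

Pre-subsidy: 1235/24 - (5/24)x = 190/9 + (2/9)x gives x* = 2185/31 and P* = 1140/31.
With the rebate, buyers effectively pay Pb = Ps − 10, where Ps is the price sellers receive.
On the curves, Pb = 1235/24 - (5/24)x and Ps = 190/9 + (2/9)x; the wedge Ps − Pb = 10 gives 190/9 + (2/9)x − (1235/24 - (5/24)x) = 10, so x' = 2905/31.
Then Pb = 1235/24 − (5/24)·(2905/31) = 990/31 and Ps = 190/9 + (2/9)·(2905/31) = 1300/31.
Government outlay = subsidy × quantity = 10 × 2905/31 = 29050/31.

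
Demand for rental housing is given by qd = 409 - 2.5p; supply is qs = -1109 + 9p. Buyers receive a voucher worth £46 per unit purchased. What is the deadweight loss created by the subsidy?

Pre-subsidy: 409 - 2.5p = -1109 + 9p gives p* = 132, q* = 79.
With the rebate, buyers effectively pay pb = ps − 46, where ps is the price sellers receive.
Demand in terms of ps becomes qd = 409 − 2.5(ps − 46) = 524 - 2.5ps. Setting this equal to supply: 524 - 2.5ps = -1109 + 9ps, so ps = 142.
Buyers pay pb = 142 − 46 = 96; q' = -1109 + 9·142 = 169.
The subsidy expands output by 169 − 79 = 90 past the efficient level; on those units the gap between marginal cost and willingness to pay runs from 0 up to 46.
DWL = ½ × 46 × 90 = 2070.

Deadweight loss = £2070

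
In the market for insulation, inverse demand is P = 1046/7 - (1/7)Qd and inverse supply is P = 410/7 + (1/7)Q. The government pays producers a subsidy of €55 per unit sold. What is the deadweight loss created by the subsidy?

Pre-subsidy: 1046/7 - (1/7)Q = 410/7 + (1/7)Q gives Q* = 318 and P* = 104.
With the subsidy, sellers receive Ps = Pb + 55 for each unit, where Pb is the price buyers pay.
On the curves, Pb = 1046/7 - (1/7)Q and Ps = 410/7 + (1/7)Q; the wedge Ps − Pb = 55 gives 410/7 + (1/7)Q − (1046/7 - (1/7)Q) = 55, so Q' = 510.5.
Then Pb = 1046/7 − (1/7)·510.5 = 76.5 and Ps = 410/7 + (1/7)·510.5 = 131.5.
The subsidy expands output by 510.5 − 318 = 192.5 past the efficient level; on those units the gap between marginal cost and willingness to pay runs from 0 up to 55.
DWL = ½ × 55 × 192.5 = 5293.75.

Deadweight loss = €5293.75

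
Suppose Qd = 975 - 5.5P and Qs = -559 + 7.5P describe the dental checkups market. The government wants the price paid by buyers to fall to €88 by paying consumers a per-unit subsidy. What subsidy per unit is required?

Required subsidy s = €52 per unit

At a buyer price of 88, quantity demanded is 975 − 5.5·88 = 491.
Sellers supply 491 only when they receive Ps with -559 + 7.5·Ps = 491, i.e. Ps = 140.
s = Ps − Pb = 140 − 88 = 52.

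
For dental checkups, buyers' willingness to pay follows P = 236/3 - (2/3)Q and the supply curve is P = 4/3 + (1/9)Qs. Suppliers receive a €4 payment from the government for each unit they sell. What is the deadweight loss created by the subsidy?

Pre-subsidy: 236/3 - (2/3)Q = 4/3 + (1/9)Q gives Q* = 696/7 and P* = 260/21.
With the subsidy, sellers receive Ps = Pb + 4 for each unit, where Pb is the price buyers pay.
On the curves, Pb = 236/3 - (2/3)Q and Ps = 4/3 + (1/9)Q; the wedge Ps − Pb = 4 gives 4/3 + (1/9)Q − (236/3 - (2/3)Q) = 4, so Q' = 732/7.
Then Pb = 236/3 − (2/3)·(732/7) = 188/21 and Ps = 4/3 + (1/9)·(732/7) = 272/21.
The subsidy expands output by 732/7 − 696/7 = 36/7 past the efficient level; on those units the gap between marginal cost and willingness to pay runs from 0 up to 4.
DWL = ½ × 4 × 36/7 = 72/7.

Deadweight loss = 72/7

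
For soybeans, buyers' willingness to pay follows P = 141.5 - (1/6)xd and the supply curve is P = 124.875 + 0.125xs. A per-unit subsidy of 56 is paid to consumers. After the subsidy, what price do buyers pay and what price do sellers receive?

Buyers pay 100; sellers receive 156

Pre-subsidy: 141.5 - (1/6)x = 124.875 + 0.125x gives x* = 57 and P* = 132.
With the rebate, buyers effectively pay Pb = Ps − 56, where Ps is the price sellers receive.
On the curves, Pb = 141.5 - (1/6)x and Ps = 124.875 + 0.125x; the wedge Ps − Pb = 56 gives 124.875 + 0.125x − (141.5 - (1/6)x) = 56, so x' = 249.
Then Pb = 141.5 − (1/6)·249 = 100 and Ps = 124.875 + 0.125·249 = 156.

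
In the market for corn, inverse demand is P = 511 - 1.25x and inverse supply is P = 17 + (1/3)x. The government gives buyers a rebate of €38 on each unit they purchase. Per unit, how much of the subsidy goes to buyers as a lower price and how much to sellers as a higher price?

Pre-subsidy: 511 - 1.25x = 17 + (1/3)x gives x* = 312 and P* = 121.
With the rebate, buyers effectively pay Pb = Ps − 38, where Ps is the price sellers receive.
On the curves, Pb = 511 - 1.25x and Ps = 17 + (1/3)x; the wedge Ps − Pb = 38 gives 17 + (1/3)x − (511 - 1.25x) = 38, so x' = 336.
Then Pb = 511 − 1.25·336 = 91 and Ps = 17 + (1/3)·336 = 129.
Buyers' price falls by P* − Pb = 121 − 91 = 30; sellers' price rises by Ps − P* = 129 − 121 = 8.

Buyers gain €30 per unit; sellers gain €8 per unit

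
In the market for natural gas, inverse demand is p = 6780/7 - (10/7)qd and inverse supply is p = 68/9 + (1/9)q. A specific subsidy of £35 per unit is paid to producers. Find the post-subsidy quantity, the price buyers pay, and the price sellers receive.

q' = 62749/97; buyers pay 4310/97; sellers receive 7705/97

Pre-subsidy: 6780/7 - (10/7)q = 68/9 + (1/9)q gives q* = 60544/97 and p* = 7460/97.
With the subsidy, sellers receive ps = pb + 35 for each unit, where pb is the price buyers pay.
On the curves, pb = 6780/7 - (10/7)q and ps = 68/9 + (1/9)q; the wedge ps − pb = 35 gives 68/9 + (1/9)q − (6780/7 - (10/7)q) = 35, so q' = 62749/97.
Then pb = 6780/7 − (10/7)·(62749/97) = 4310/97 and ps = 68/9 + (1/9)·(62749/97) = 7705/97.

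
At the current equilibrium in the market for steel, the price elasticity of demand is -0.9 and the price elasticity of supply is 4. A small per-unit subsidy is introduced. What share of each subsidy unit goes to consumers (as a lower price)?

For a small subsidy around the equilibrium, the benefit split depends on the relative slopes, which at a point are proportional to the elasticities.
Buyer share = εs/(εs + |εd|) = 4/(4 + 0.9) = 40/49; seller share = |εd|/(εs + |εd|) = 9/49.

Consumer share = 40/49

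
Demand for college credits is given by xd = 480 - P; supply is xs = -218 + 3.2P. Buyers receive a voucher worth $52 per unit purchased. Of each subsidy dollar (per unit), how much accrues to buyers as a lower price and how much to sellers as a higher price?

Buyers gain 832/21 per unit; sellers gain 260/21 per unit

Pre-subsidy: 480 - P = -218 + 3.2P gives P* = 3490/21, x* = 6590/21.
With the rebate, buyers effectively pay Pb = Ps − 52, where Ps is the price sellers receive.
Demand in terms of Ps becomes xd = 480 − 1(Ps − 52) = 532 - Ps. Setting this equal to supply: 532 - Ps = -218 + 3.2Ps, so Ps = 1250/7.
Buyers pay Pb = 1250/7 − 52 = 886/7; x' = -218 + 3.2·(1250/7) = 2474/7.
Buyers' price falls by P* − Pb = 3490/21 − 886/7 = 832/21; sellers' price rises by Ps − P* = 1250/7 − 3490/21 = 260/21.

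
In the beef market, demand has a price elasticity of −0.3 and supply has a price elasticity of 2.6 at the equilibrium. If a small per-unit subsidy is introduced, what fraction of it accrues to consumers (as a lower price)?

For a small subsidy around the equilibrium, the benefit split depends on the relative slopes, which at a point are proportional to the elasticities.
Buyer share = εs/(εs + |εd|) = 2.6/(2.6 + 0.3) = 26/29; seller share = |εd|/(εs + |εd|) = 3/29.

Consumer share = 26/29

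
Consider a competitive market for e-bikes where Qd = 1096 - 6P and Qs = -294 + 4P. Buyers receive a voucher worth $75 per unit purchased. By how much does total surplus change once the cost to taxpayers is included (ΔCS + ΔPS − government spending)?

Net change in total surplus = -$6750

Pre-subsidy: 1096 - 6P = -294 + 4P gives P* = 139, Q* = 262.
With the rebate, buyers effectively pay Pb = Ps − 75, where Ps is the price sellers receive.
Demand in terms of Ps becomes Qd = 1096 − 6(Ps − 75) = 1546 - 6Ps. Setting this equal to supply: 1546 - 6Ps = -294 + 4Ps, so Ps = 184.
Buyers pay Pb = 184 − 75 = 109; Q' = -294 + 4·184 = 442.
ΔCS = ½(262 + 442)(139 − 109) = 10560; ΔPS = ½(262 + 442)(184 − 139) = 15840.
Government spending = 75 × 442 = 33150.
Net change = 10560 + 15840 − 33150 = -6750. The loss equals the DWL triangle ½·75·180.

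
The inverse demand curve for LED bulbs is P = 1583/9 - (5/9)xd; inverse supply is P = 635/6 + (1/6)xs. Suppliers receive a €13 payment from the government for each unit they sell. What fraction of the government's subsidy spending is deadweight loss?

DWL / government spending = 9/115

Pre-subsidy: 1583/9 - (5/9)x = 635/6 + (1/6)x gives x* = 97 and P* = 122.
With the subsidy, sellers receive Ps = Pb + 13 for each unit, where Pb is the price buyers pay.
On the curves, Pb = 1583/9 - (5/9)x and Ps = 635/6 + (1/6)x; the wedge Ps − Pb = 13 gives 635/6 + (1/6)x − (1583/9 - (5/9)x) = 13, so x' = 115.
Then Pb = 1583/9 − (5/9)·115 = 112 and Ps = 635/6 + (1/6)·115 = 125.
ΔCS = ½(97 + 115)(122 − 112) = 1060; ΔPS = ½(97 + 115)(125 − 122) = 318.
Government spending = 13 × 115 = 1495.
DWL = ½ × 13 × (115 − 97) = 117; fraction = 117 / 1495 = 9/115.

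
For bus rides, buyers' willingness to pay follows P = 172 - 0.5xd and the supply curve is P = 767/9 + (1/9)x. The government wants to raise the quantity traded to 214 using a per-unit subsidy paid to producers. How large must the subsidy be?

Required subsidy s = 44 per unit

At x = 214, from the demand curve buyers pay Pb = 172 − 0.5·214 = 65; from the supply curve sellers need Ps = 767/9 + (1/9)·214 = 109.
The subsidy must fill the gap: s = Ps − Pb = 109 − 65 = 44.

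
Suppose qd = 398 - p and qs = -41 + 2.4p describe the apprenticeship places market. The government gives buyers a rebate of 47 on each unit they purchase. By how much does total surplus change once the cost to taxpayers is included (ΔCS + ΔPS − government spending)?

Pre-subsidy: 398 - p = -41 + 2.4p gives p* = 2195/17, q* = 4571/17.
With the rebate, buyers effectively pay pb = ps − 47, where ps is the price sellers receive.
Demand in terms of ps becomes qd = 398 − 1(ps − 47) = 445 - ps. Setting this equal to supply: 445 - ps = -41 + 2.4ps, so ps = 2430/17.
Buyers pay pb = 2430/17 − 47 = 1631/17; q' = -41 + 2.4·(2430/17) = 5135/17.
ΔCS = ½(4571/17 + 5135/17)(2195/17 − 1631/17) = 2737092/289; ΔPS = ½(4571/17 + 5135/17)(2430/17 − 2195/17) = 1140455/289.
Government spending = 47 × 5135/17 = 241345/17.
Net change = 2737092/289 + 1140455/289 − 241345/17 = -13254/17. The loss equals the DWL triangle ½·47·564/17.

Net change in total surplus = -13254/17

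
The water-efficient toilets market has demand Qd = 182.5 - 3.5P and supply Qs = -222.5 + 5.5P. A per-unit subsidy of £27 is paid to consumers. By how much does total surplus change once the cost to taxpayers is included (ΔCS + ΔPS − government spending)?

Pre-subsidy: 182.5 - 3.5P = -222.5 + 5.5P gives P* = 45, Q* = 25.
With the rebate, buyers effectively pay Pb = Ps − 27, where Ps is the price sellers receive.
Demand in terms of Ps becomes Qd = 182.5 − 3.5(Ps − 27) = 277 - 3.5Ps. Setting this equal to supply: 277 - 3.5Ps = -222.5 + 5.5Ps, so Ps = 55.5.
Buyers pay Pb = 55.5 − 27 = 28.5; Q' = -222.5 + 5.5·55.5 = 82.75.
ΔCS = ½(25 + 82.75)(45 − 28.5) = 888.9375; ΔPS = ½(25 + 82.75)(55.5 − 45) = 565.6875.
Government spending = 27 × 82.75 = 2234.25.
Net change = 888.9375 + 565.6875 − 2234.25 = -779.625. The loss equals the DWL triangle ½·27·57.75.

Net change in total surplus = -£779.625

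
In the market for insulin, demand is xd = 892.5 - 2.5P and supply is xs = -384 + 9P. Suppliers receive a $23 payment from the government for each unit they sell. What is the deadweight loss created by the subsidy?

Deadweight loss = $517.5

Pre-subsidy: 892.5 - 2.5P = -384 + 9P gives P* = 111, x* = 615.
With the subsidy, sellers receive Ps = Pb + 23 for each unit, where Pb is the price buyers pay.
Supply in terms of Pb becomes xs = -384 + 9(Pb + 23) = -177 + 9Pb. Setting this equal to demand: 892.5 - 2.5Pb = -177 + 9Pb, so Pb = 93.
Sellers receive Ps = 93 + 23 = 116; x' = 892.5 − 2.5·93 = 660.
The subsidy expands output by 660 − 615 = 45 past the efficient level; on those units the gap between marginal cost and willingness to pay runs from 0 up to 23.
DWL = ½ × 23 × 45 = 517.5.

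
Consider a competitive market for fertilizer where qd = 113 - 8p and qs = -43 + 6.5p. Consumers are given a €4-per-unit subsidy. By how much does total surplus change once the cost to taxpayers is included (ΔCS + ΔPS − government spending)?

Pre-subsidy: 113 - 8p = -43 + 6.5p gives p* = 312/29, q* = 781/29.
With the rebate, buyers effectively pay pb = ps − 4, where ps is the price sellers receive.
Demand in terms of ps becomes qd = 113 − 8(ps − 4) = 145 - 8ps. Setting this equal to supply: 145 - 8ps = -43 + 6.5ps, so ps = 376/29.
Buyers pay pb = 376/29 − 4 = 260/29; q' = -43 + 6.5·(376/29) = 1197/29.
ΔCS = ½(781/29 + 1197/29)(312/29 − 260/29) = 51428/841; ΔPS = ½(781/29 + 1197/29)(376/29 − 312/29) = 63296/841.
Government spending = 4 × 1197/29 = 4788/29.
Net change = 51428/841 + 63296/841 − 4788/29 = -832/29. The loss equals the DWL triangle ½·4·416/29.

Net change in total surplus = -832/29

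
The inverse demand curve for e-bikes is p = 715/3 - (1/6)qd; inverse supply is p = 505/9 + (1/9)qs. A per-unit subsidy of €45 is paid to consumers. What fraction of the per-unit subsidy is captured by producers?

Pre-subsidy: 715/3 - (1/6)q = 505/9 + (1/9)q gives q* = 656 and p* = 129.
With the rebate, buyers effectively pay pb = ps − 45, where ps is the price sellers receive.
On the curves, pb = 715/3 - (1/6)q and ps = 505/9 + (1/9)q; the wedge ps − pb = 45 gives 505/9 + (1/9)q − (715/3 - (1/6)q) = 45, so q' = 818.
Then pb = 715/3 − (1/6)·818 = 102 and ps = 505/9 + (1/9)·818 = 147.
Buyers' price falls by p* − pb = 129 − 102 = 27; sellers' price rises by ps − p* = 147 − 129 = 18.
So producers capture 18/45 = 0.4 of each unit of subsidy.

Producer share = 0.4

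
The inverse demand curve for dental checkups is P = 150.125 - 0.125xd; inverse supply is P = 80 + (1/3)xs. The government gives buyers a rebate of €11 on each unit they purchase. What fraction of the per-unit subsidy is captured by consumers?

Consumer share = 3/11

Pre-subsidy: 150.125 - 0.125x = 80 + (1/3)x gives x* = 153 and P* = 131.
With the rebate, buyers effectively pay Pb = Ps − 11, where Ps is the price sellers receive.
On the curves, Pb = 150.125 - 0.125x and Ps = 80 + (1/3)x; the wedge Ps − Pb = 11 gives 80 + (1/3)x − (150.125 - 0.125x) = 11, so x' = 177.
Then Pb = 150.125 − 0.125·177 = 128 and Ps = 80 + (1/3)·177 = 139.
Buyers' price falls by P* − Pb = 131 − 128 = 3; sellers' price rises by Ps − P* = 139 − 131 = 8.
So consumers capture 3/11 = 3/11 of each unit of subsidy.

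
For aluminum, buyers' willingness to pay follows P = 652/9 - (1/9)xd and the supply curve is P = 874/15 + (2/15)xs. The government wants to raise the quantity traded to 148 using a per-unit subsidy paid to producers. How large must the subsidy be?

At x = 148, from the demand curve buyers pay Pb = 652/9 − (1/9)·148 = 56; from the supply curve sellers need Ps = 874/15 + (2/15)·148 = 78.
The subsidy must fill the gap: s = Ps − Pb = 78 − 56 = 22.

Required subsidy s = 22 per unit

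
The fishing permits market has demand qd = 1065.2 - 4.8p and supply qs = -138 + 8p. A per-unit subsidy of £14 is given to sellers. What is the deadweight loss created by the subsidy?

Deadweight loss = £294

Pre-subsidy: 1065.2 - 4.8p = -138 + 8p gives p* = 94, q* = 614.
With the subsidy, sellers receive ps = pb + 14 for each unit, where pb is the price buyers pay.
Supply in terms of pb becomes qs = -138 + 8(pb + 14) = -26 + 8pb. Setting this equal to demand: 1065.2 - 4.8pb = -26 + 8pb, so pb = 85.25.
Sellers receive ps = 85.25 + 14 = 99.25; q' = 1065.2 − 4.8·85.25 = 656.
The subsidy expands output by 656 − 614 = 42 past the efficient level; on those units the gap between marginal cost and willingness to pay runs from 0 up to 14.
DWL = ½ × 14 × 42 = 294.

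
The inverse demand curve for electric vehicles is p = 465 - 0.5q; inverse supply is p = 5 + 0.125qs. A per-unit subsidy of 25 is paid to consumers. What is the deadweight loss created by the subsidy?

Deadweight loss = 500

Pre-subsidy: 465 - 0.5q = 5 + 0.125q gives q* = 736 and p* = 97.
With the rebate, buyers effectively pay pb = ps − 25, where ps is the price sellers receive.
On the curves, pb = 465 - 0.5q and ps = 5 + 0.125q; the wedge ps − pb = 25 gives 5 + 0.125q − (465 - 0.5q) = 25, so q' = 776.
Then pb = 465 − 0.5·776 = 77 and ps = 5 + 0.125·776 = 102.
The subsidy expands output by 776 − 736 = 40 past the efficient level; on those units the gap between marginal cost and willingness to pay runs from 0 up to 25.
DWL = ½ × 25 × 40 = 500.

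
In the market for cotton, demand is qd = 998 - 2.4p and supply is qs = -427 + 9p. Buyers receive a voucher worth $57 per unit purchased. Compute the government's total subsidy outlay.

Pre-subsidy: 998 - 2.4p = -427 + 9p gives p* = 125, q* = 698.
With the rebate, buyers effectively pay pb = ps − 57, where ps is the price sellers receive.
Demand in terms of ps becomes qd = 998 − 2.4(ps − 57) = 1134.8 - 2.4ps. Setting this equal to supply: 1134.8 - 2.4ps = -427 + 9ps, so ps = 137.
Buyers pay pb = 137 − 57 = 80; q' = -427 + 9·137 = 806.
Government outlay = subsidy × quantity = 57 × 806 = 45942.

Government cost = $45942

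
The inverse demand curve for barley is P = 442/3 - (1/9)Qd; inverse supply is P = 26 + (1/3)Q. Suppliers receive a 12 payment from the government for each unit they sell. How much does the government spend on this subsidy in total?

Pre-subsidy: 442/3 - (1/9)Q = 26 + (1/3)Q gives Q* = 273 and P* = 117.
With the subsidy, sellers receive Ps = Pb + 12 for each unit, where Pb is the price buyers pay.
On the curves, Pb = 442/3 - (1/9)Q and Ps = 26 + (1/3)Q; the wedge Ps − Pb = 12 gives 26 + (1/3)Q − (442/3 - (1/9)Q) = 12, so Q' = 300.
Then Pb = 442/3 − (1/9)·300 = 114 and Ps = 26 + (1/3)·300 = 126.
Government outlay = subsidy × quantity = 12 × 300 = 3600.

Government cost = 3600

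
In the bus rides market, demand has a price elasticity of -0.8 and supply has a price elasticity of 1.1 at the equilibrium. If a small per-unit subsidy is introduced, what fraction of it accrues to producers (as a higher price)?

For a small subsidy around the equilibrium, the benefit split depends on the relative slopes, which at a point are proportional to the elasticities.
Buyer share = εs/(εs + |εd|) = 1.1/(1.1 + 0.8) = 11/19; seller share = |εd|/(εs + |εd|) = 8/19.
So producers capture 8/19 of the subsidy.

Producer share = 8/19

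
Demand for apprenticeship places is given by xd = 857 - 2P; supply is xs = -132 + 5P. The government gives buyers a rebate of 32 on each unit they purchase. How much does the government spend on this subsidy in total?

Pre-subsidy: 857 - 2P = -132 + 5P gives P* = 989/7, x* = 4021/7.
With the rebate, buyers effectively pay Pb = Ps − 32, where Ps is the price sellers receive.
Demand in terms of Ps becomes xd = 857 − 2(Ps − 32) = 921 - 2Ps. Setting this equal to supply: 921 - 2Ps = -132 + 5Ps, so Ps = 1053/7.
Buyers pay Pb = 1053/7 − 32 = 829/7; x' = -132 + 5·(1053/7) = 4341/7.
Government outlay = subsidy × quantity = 32 × 4341/7 = 138912/7.

Government cost = 138912/7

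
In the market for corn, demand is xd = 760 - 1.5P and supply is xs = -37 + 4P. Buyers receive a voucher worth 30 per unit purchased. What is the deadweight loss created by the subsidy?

Deadweight loss = 5400/11

Pre-subsidy: 760 - 1.5P = -37 + 4P gives P* = 1594/11, x* = 5969/11.
With the rebate, buyers effectively pay Pb = Ps − 30, where Ps is the price sellers receive.
Demand in terms of Ps becomes xd = 760 − 1.5(Ps − 30) = 805 - 1.5Ps. Setting this equal to supply: 805 - 1.5Ps = -37 + 4Ps, so Ps = 1684/11.
Buyers pay Pb = 1684/11 − 30 = 1354/11; x' = -37 + 4·(1684/11) = 6329/11.
The subsidy expands output by 6329/11 − 5969/11 = 360/11 past the efficient level; on those units the gap between marginal cost and willingness to pay runs from 0 up to 30.
DWL = ½ × 30 × 360/11 = 5400/11.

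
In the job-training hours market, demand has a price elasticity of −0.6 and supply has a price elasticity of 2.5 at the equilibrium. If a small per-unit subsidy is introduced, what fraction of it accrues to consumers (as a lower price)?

For a small subsidy around the equilibrium, the benefit split depends on the relative slopes, which at a point are proportional to the elasticities.
Buyer share = εs/(εs + |εd|) = 2.5/(2.5 + 0.6) = 25/31; seller share = |εd|/(εs + |εd|) = 6/31.

Consumer share = 25/31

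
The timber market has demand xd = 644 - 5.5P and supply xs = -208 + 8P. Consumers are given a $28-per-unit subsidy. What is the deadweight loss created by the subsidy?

Deadweight loss = 34496/27

Pre-subsidy: 644 - 5.5P = -208 + 8P gives P* = 568/9, x* = 2672/9.
With the rebate, buyers effectively pay Pb = Ps − 28, where Ps is the price sellers receive.
Demand in terms of Ps becomes xd = 644 − 5.5(Ps − 28) = 798 - 5.5Ps. Setting this equal to supply: 798 - 5.5Ps = -208 + 8Ps, so Ps = 2012/27.
Buyers pay Pb = 2012/27 − 28 = 1256/27; x' = -208 + 8·(2012/27) = 10480/27.
The subsidy expands output by 10480/27 − 2672/9 = 2464/27 past the efficient level; on those units the gap between marginal cost and willingness to pay runs from 0 up to 28.
DWL = ½ × 28 × 2464/27 = 34496/27.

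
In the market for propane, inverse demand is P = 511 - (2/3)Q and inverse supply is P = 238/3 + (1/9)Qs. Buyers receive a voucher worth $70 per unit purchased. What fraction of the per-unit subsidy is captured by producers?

Producer share = 1/7

Pre-subsidy: 511 - (2/3)Q = 238/3 + (1/9)Q gives Q* = 555 and P* = 141.
With the rebate, buyers effectively pay Pb = Ps − 70, where Ps is the price sellers receive.
On the curves, Pb = 511 - (2/3)Q and Ps = 238/3 + (1/9)Q; the wedge Ps − Pb = 70 gives 238/3 + (1/9)Q − (511 - (2/3)Q) = 70, so Q' = 645.
Then Pb = 511 − (2/3)·645 = 81 and Ps = 238/3 + (1/9)·645 = 151.
Buyers' price falls by P* − Pb = 141 − 81 = 60; sellers' price rises by Ps − P* = 151 − 141 = 10.
So producers capture 10/70 = 1/7 of each unit of subsidy.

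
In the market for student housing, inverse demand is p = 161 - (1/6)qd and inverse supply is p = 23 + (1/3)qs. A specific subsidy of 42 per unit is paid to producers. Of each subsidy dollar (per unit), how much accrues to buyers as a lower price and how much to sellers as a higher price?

Pre-subsidy: 161 - (1/6)q = 23 + (1/3)q gives q* = 276 and p* = 115.
With the subsidy, sellers receive ps = pb + 42 for each unit, where pb is the price buyers pay.
On the curves, pb = 161 - (1/6)q and ps = 23 + (1/3)q; the wedge ps − pb = 42 gives 23 + (1/3)q − (161 - (1/6)q) = 42, so q' = 360.
Then pb = 161 − (1/6)·360 = 101 and ps = 23 + (1/3)·360 = 143.
Buyers' price falls by p* − pb = 115 − 101 = 14; sellers' price rises by ps − p* = 143 − 115 = 28.

Buyers gain 14 per unit; sellers gain 28 per unit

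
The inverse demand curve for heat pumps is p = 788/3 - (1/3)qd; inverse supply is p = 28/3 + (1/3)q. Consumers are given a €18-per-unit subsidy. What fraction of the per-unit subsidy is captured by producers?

Producer share = 0.5

Pre-subsidy: 788/3 - (1/3)q = 28/3 + (1/3)q gives q* = 380 and p* = 136.
With the rebate, buyers effectively pay pb = ps − 18, where ps is the price sellers receive.
On the curves, pb = 788/3 - (1/3)q and ps = 28/3 + (1/3)q; the wedge ps − pb = 18 gives 28/3 + (1/3)q − (788/3 - (1/3)q) = 18, so q' = 407.
Then pb = 788/3 − (1/3)·407 = 127 and ps = 28/3 + (1/3)·407 = 145.
Buyers' price falls by p* − pb = 136 − 127 = 9; sellers' price rises by ps − p* = 145 − 136 = 9.
So producers capture 9/18 = 0.5 of each unit of subsidy.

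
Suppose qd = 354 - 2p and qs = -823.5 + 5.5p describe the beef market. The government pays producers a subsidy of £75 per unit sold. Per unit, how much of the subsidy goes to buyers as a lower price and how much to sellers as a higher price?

Pre-subsidy: 354 - 2p = -823.5 + 5.5p gives p* = 157, q* = 40.
With the subsidy, sellers receive ps = pb + 75 for each unit, where pb is the price buyers pay.
Supply in terms of pb becomes qs = -823.5 + 5.5(pb + 75) = -411 + 5.5pb. Setting this equal to demand: 354 - 2pb = -411 + 5.5pb, so pb = 102.
Sellers receive ps = 102 + 75 = 177; q' = 354 − 2·102 = 150.
Buyers' price falls by p* − pb = 157 − 102 = 55; sellers' price rises by ps − p* = 177 − 157 = 20.

Buyers gain £55 per unit; sellers gain £20 per unit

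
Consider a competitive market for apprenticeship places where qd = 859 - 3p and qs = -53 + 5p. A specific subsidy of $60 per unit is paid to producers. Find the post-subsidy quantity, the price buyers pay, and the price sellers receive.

q' = 629.5; buyers pay $76.5; sellers receive $136.5

Pre-subsidy: 859 - 3p = -53 + 5p gives p* = 114, q* = 517.
With the subsidy, sellers receive ps = pb + 60 for each unit, where pb is the price buyers pay.
Supply in terms of pb becomes qs = -53 + 5(pb + 60) = 247 + 5pb. Setting this equal to demand: 859 - 3pb = 247 + 5pb, so pb = 76.5.
Sellers receive ps = 76.5 + 60 = 136.5; q' = 859 − 3·76.5 = 629.5.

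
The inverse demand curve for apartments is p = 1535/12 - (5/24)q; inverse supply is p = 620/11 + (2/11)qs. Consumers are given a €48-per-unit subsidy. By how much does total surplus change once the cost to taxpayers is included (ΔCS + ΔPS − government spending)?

Net change in total surplus = -304128/103

Pre-subsidy: 1535/12 - (5/24)q = 620/11 + (2/11)q gives q* = 18890/103 and p* = 9240/103.
With the rebate, buyers effectively pay pb = ps − 48, where ps is the price sellers receive.
On the curves, pb = 1535/12 - (5/24)q and ps = 620/11 + (2/11)q; the wedge ps − pb = 48 gives 620/11 + (2/11)q − (1535/12 - (5/24)q) = 48, so q' = 31562/103.
Then pb = 1535/12 − (5/24)·(31562/103) = 6600/103 and ps = 620/11 + (2/11)·(31562/103) = 11544/103.
ΔCS = ½(18890/103 + 31562/103)(9240/103 − 6600/103) = 66596640/10609; ΔPS = ½(18890/103 + 31562/103)(11544/103 − 9240/103) = 58120704/10609.
Government spending = 48 × 31562/103 = 1514976/103.
Net change = 66596640/10609 + 58120704/10609 − 1514976/103 = -304128/103. The loss equals the DWL triangle ½·48·12672/103.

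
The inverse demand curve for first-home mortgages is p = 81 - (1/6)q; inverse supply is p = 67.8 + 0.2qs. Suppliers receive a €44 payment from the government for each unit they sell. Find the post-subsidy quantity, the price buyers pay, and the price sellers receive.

Pre-subsidy: 81 - (1/6)q = 67.8 + 0.2q gives q* = 36 and p* = 75.
With the subsidy, sellers receive ps = pb + 44 for each unit, where pb is the price buyers pay.
On the curves, pb = 81 - (1/6)q and ps = 67.8 + 0.2q; the wedge ps − pb = 44 gives 67.8 + 0.2q − (81 - (1/6)q) = 44, so q' = 156.
Then pb = 81 − (1/6)·156 = 55 and ps = 67.8 + 0.2·156 = 99.

q' = 156; buyers pay €55; sellers receive €99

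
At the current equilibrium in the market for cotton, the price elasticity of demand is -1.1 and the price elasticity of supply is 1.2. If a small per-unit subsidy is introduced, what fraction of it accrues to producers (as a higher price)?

For a small subsidy around the equilibrium, the benefit split depends on the relative slopes, which at a point are proportional to the elasticities.
Buyer share = εs/(εs + |εd|) = 1.2/(1.2 + 1.1) = 12/23; seller share = |εd|/(εs + |εd|) = 11/23.
So producers capture 11/23 of the subsidy.

Producer share = 11/23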